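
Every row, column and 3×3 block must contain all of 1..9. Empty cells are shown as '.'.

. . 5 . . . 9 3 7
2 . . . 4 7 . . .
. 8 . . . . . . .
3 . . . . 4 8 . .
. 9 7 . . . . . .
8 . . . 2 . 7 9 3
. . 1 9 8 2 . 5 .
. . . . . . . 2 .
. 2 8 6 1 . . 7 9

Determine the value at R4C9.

1

R1C5 = 6: row 1 has {3,5,7,9}; col 5 has {1,2,4,8}; box has {4,7} → only 6 remains.
R1C4 = 2: in row 1, 2 can only go here (every other open cell in that row sees a 2).
R1C6 = 8: in row 1, 8 can only go here (every other open cell in that row sees an 8).
R2C3 = 9: in row 2, 9 can only go here (every other open cell in that row sees a 9).
R3C1 = 7: in row 3, 7 can only go here (every other open cell in that row sees a 7).
R4C5 = 9: in row 4, 9 can only go here (every other open cell in that row sees a 9).
R3C6 = 9: in row 3, 9 can only go here (every other open cell in that row sees a 9).
R4C4 = 7: in row 4, 7 can only go here (every other open cell in that row sees a 7).
R5C4 = 8: in row 5, 8 can only go here (every other open cell in that row sees an 8).
R7C2 = 7: in row 7, 7 can only go here (every other open cell in that row sees a 7).
R7C7 = 3: in row 7, 3 can only go here (every other open cell in that row sees a 3).
R9C7 = 4: row 9 has {1,2,6,7,8,9}; col 7 has {3,7,8,9}; box has {2,3,5,7,9} → only 4 remains.
R7C9 = 6: row 7 has {1,2,3,5,7,8,9}; col 9 has {3,7,9}; box has {2,3,4,5,7,9} → only 6 remains.
R8C7 = 1: row 8 has {2}; col 7 has {3,4,7,8,9}; box has {2,3,4,5,6,7,9} → only 1 remains.
R8C9 = 8: row 8 has {1,2}; col 9 has {3,6,7,9}; box has {1,2,3,4,5,6,7,9} → only 8 remains.
R9C1 = 5: row 9 has {1,2,4,6,7,8,9}; col 1 has {2,3,7,8}; box has {1,2,7,8} → only 5 remains.
R9C6 = 3: row 9 has {1,2,4,5,6,7,8,9}; col 6 has {2,4,7,8,9}; box has {1,2,6,8,9} → only 3 remains.
R7C1 = 4: row 7 has {1,2,3,5,6,7,8,9}; col 1 has {2,3,5,7,8}; box has {1,2,5,7,8} → only 4 remains.
R8C6 = 5: row 8 has {1,2,8}; col 6 has {2,3,4,7,8,9}; box has {1,2,3,6,8,9} → only 5 remains.
R1C1 = 1: row 1 has {2,3,5,6,7,8,9}; col 1 has {2,3,4,5,7,8}; box has {2,5,7,8,9} → only 1 remains.
R1C2 = 4: row 1 has {1,2,3,5,6,7,8,9}; col 2 has {2,7,8,9}; box has {1,2,5,7,8,9} → only 4 remains.
R5C1 = 6: row 5 has {7,8,9}; col 1 has {1,2,3,4,5,7,8}; box has {3,7,8,9} → only 6 remains.
R5C6 = 1: row 5 has {6,7,8,9}; col 6 has {2,3,4,5,7,8,9}; box has {2,4,7,8,9} → only 1 remains.
R5C8 = 4: row 5 has {1,6,7,8,9}; col 8 has {2,3,5,7,9}; box has {3,7,8,9} → only 4 remains.
R6C3 = 4: row 6 has {2,3,7,8,9}; col 3 has {1,5,7,8,9}; box has {3,6,7,8,9} → only 4 remains.
R6C4 = 5: row 6 has {2,3,4,7,8,9}; col 4 has {2,6,7,8,9}; box has {1,2,4,7,8,9} → only 5 remains.
R6C6 = 6: row 6 has {2,3,4,5,7,8,9}; col 6 has {1,2,3,4,5,7,8,9}; box has {1,2,4,5,7,8,9} → only 6 remains.
R8C1 = 9: row 8 has {1,2,5,8}; col 1 has {1,2,3,4,5,6,7,8}; box has {1,2,4,5,7,8} → only 9 remains.
R8C4 = 4: row 8 has {1,2,5,8,9}; col 4 has {2,5,6,7,8,9}; box has {1,2,3,5,6,8,9} → only 4 remains.
R8C5 = 7: row 8 has {1,2,4,5,8,9}; col 5 has {1,2,4,6,8,9}; box has {1,2,3,4,5,6,8,9} → only 7 remains.
R4C3 = 2: row 4 has {3,4,7,8,9}; col 3 has {1,4,5,7,8,9}; box has {3,4,6,7,8,9} → only 2 remains.
R5C5 = 3: row 5 has {1,4,6,7,8,9}; col 5 has {1,2,4,6,7,8,9}; box has {1,2,4,5,6,7,8,9} → only 3 remains.
R6C2 = 1: row 6 has {2,3,4,5,6,7,8,9}; col 2 has {2,4,7,8,9}; box has {2,3,4,6,7,8,9} → only 1 remains.
R3C5 = 5: row 3 has {7,8,9}; col 5 has {1,2,3,4,6,7,8,9}; box has {2,4,6,7,8,9} → only 5 remains.
R4C2 = 5: row 4 has {2,3,4,7,8,9}; col 2 has {1,2,4,7,8,9}; box has {1,2,3,4,6,7,8,9} → only 5 remains.
R4C9 = 1: row 4 has {2,3,4,5,7,8,9}; col 9 has {3,6,7,8,9}; box has {3,4,7,8,9} → only 1 remains.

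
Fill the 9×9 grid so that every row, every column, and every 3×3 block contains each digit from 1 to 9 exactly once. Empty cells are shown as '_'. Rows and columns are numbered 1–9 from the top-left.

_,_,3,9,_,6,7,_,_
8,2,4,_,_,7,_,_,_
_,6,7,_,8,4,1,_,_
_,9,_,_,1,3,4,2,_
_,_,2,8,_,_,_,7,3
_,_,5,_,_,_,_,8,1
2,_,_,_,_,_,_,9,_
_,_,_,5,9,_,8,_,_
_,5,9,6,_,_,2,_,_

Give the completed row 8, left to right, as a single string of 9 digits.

471592836

row 1, column 2 = 1 (sole candidate).
row 4, column 4 = 7 (sole candidate).
row 5, column 2 = 4 (sole candidate).
row 1, column 1 = 5 (sole candidate).
row 1, column 5 = 2 (sole candidate).
row 1, column 8 = 4 (sole candidate).
row 1, column 9 = 8 (sole candidate).
row 3, column 1 = 9 (sole candidate).
row 3, column 4 = 3 (sole candidate).
row 3, column 8 = 5 (sole candidate).
row 3, column 9 = 2 (sole candidate).
row 4, column 1 = 6 (sole candidate).
row 4, column 3 = 8 (sole candidate).
row 4, column 9 = 5 (sole candidate).
row 5, column 1 = 1 (sole candidate).
row 2, column 4 = 1 (sole candidate).
row 2, column 5 = 5 (sole candidate).
row 5, column 5 = 6 (sole candidate).
row 5, column 7 = 9 (sole candidate).
row 6, column 5 = 4 (sole candidate).
row 6, column 7 = 6 (sole candidate).
row 7, column 4 = 4 (sole candidate).
row 2, column 7 = 3 (sole candidate).
row 2, column 8 = 6 (sole candidate).
row 2, column 9 = 9 (sole candidate).
row 5, column 6 = 5 (sole candidate).
row 6, column 4 = 2 (sole candidate).
row 6, column 6 = 9 (sole candidate).
row 7, column 7 = 5 (sole candidate).
row 8, column 6 = 2: in row 8, 2 can only go here (every other open cell in that row sees a 2).
row 9, column 6 = 8 (hidden single in row 9).
row 7, column 6 = 1 (sole candidate).
row 7, column 3 = 6 (sole candidate).
row 7, column 9 = 7 (sole candidate).
row 8, column 3 = 1: row 8 has {2,5,8,9}; col 3 has {2,3,4,5,6,7,8,9}; box has {2,5,6,9} → only 1 remains.
row 8, column 8 = 3: row 8 has {1,2,5,8,9}; col 8 has {2,4,5,6,7,8,9}; box has {2,5,7,8,9} → only 3 remains.
row 9, column 8 = 1 (sole candidate).
row 9, column 9 = 4 (sole candidate).
row 7, column 5 = 3 (sole candidate).
row 8, column 2 = 7: row 8 has {1,2,3,5,8,9}; col 2 has {1,2,4,5,6,9}; box has {1,2,5,6,9} → only 7 remains.
row 8, column 9 = 6: row 8 has {1,2,3,5,7,8,9}; col 9 has {1,2,3,4,5,7,8,9}; box has {1,2,3,4,5,7,8,9} → only 6 remains.
row 9, column 1 = 3 (sole candidate).
row 9, column 5 = 7 (sole candidate).
row 6, column 1 = 7 (sole candidate).
row 6, column 2 = 3 (sole candidate).
row 7, column 2 = 8 (sole candidate).
row 8, column 1 = 4: row 8 has {1,2,3,5,6,7,8,9}; col 1 has {1,2,3,5,6,7,8,9}; box has {1,2,3,5,6,7,8,9} → only 4 remains.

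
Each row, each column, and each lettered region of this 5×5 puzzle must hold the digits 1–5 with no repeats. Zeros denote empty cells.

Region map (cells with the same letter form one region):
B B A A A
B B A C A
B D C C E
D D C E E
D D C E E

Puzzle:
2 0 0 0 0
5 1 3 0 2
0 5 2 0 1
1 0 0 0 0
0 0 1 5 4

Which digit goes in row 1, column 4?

1

row 1, column 5 = 5 (sole candidate).
row 2, column 4 = 4 (sole candidate).
row 3, column 4 = 3 (sole candidate).
row 4, column 3 = 5 (sole candidate).
row 4, column 4 = 2 (sole candidate).
row 4, column 5 = 3 (sole candidate).
row 5, column 1 = 3 (sole candidate).
row 5, column 2 = 2 (sole candidate).
row 1, column 3 = 4 (sole candidate).
row 1, column 4 = 1: row 1 has {2,4,5}; col 4 has {2,3,4,5}; region has {2,3,4,5} → only 1 remains.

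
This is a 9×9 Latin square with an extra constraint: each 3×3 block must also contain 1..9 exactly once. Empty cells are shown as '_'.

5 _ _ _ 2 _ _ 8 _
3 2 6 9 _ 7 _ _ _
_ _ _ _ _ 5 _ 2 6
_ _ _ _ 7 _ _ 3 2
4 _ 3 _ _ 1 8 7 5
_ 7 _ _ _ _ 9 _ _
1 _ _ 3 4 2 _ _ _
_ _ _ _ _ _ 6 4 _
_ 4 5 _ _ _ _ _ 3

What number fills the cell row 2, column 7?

1

row 2, column 5 = 8 (hidden single in row 2).
row 5, column 4 = 2 (hidden single in row 5).
row 7, column 2 = 6 (hidden single in row 7).
row 5, column 2 = 9 (sole candidate).
row 5, column 5 = 6 (sole candidate).
row 1, column 2 = 1 (sole candidate).
row 3, column 2 = 8 (sole candidate).
row 4, column 2 = 5 (sole candidate).
row 8, column 2 = 3 (sole candidate).
row 4, column 1 = 6 (hidden single in row 4).
row 4, column 6 = 9 (hidden single in row 4).
row 8, column 6 = 8 (sole candidate).
row 9, column 6 = 6 (sole candidate).
row 1, column 4 = 6 (hidden single in row 1).
row 6, column 8 = 6 (hidden single in row 6).
row 9, column 1 = 8 (hidden single in row 9).
row 6, column 1 = 2 (sole candidate).
row 7, column 9 = 8 (hidden single in row 7).
row 8, column 3 = 2 (hidden single in row 8).
row 9, column 7 = 2 (hidden single in row 9).
row 9, column 4 = 7 (hidden single in row 9).
row 1, column 9 = 9 (hidden single in box 3).
row 8, column 9 = 7 (hidden single in column 9).
row 7, column 7 = 5 (sole candidate).
row 7, column 8 = 9 (sole candidate).
row 8, column 1 = 9 (sole candidate).
row 9, column 8 = 1 (sole candidate).
row 2, column 8 = 5 (sole candidate).
row 3, column 1 = 7 (sole candidate).
row 7, column 3 = 7 (sole candidate).
row 9, column 5 = 9 (sole candidate).
row 1, column 3 = 4 (sole candidate).
row 1, column 6 = 3 (sole candidate).
row 1, column 7 = 7 (sole candidate).
row 3, column 3 = 9 (sole candidate).
row 3, column 5 = 1 (sole candidate).
row 6, column 6 = 4 (sole candidate).
row 6, column 9 = 1 (sole candidate).
row 8, column 5 = 5 (sole candidate).
row 2, column 9 = 4 (sole candidate).
row 3, column 4 = 4 (sole candidate).
row 3, column 7 = 3 (sole candidate).
row 4, column 4 = 8 (sole candidate).
row 4, column 7 = 4 (sole candidate).
row 6, column 3 = 8 (sole candidate).
row 6, column 4 = 5 (sole candidate).
row 6, column 5 = 3 (sole candidate).
row 8, column 4 = 1 (sole candidate).
row 2, column 7 = 1: row 2 has {2,3,4,5,6,7,8,9}; col 7 has {2,3,4,5,6,7,8,9}; box has {2,3,4,5,6,7,8,9} → only 1 remains.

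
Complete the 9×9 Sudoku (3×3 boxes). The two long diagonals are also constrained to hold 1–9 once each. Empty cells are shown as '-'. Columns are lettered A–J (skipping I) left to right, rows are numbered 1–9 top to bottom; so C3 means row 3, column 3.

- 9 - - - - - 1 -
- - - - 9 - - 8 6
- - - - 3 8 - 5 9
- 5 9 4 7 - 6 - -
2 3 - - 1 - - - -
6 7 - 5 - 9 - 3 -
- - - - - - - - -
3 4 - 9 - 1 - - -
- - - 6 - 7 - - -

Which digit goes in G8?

7

B2 = 2: row 2 has {6,8,9}; col 2 has {3,4,5,7,9}; box has {9}; main diagonal has {1,4,9} → only 2 remains.
H4 = 2: row 4 has {4,5,6,7,9}; col 8 has {1,3,5,8}; box has {3,6} → only 2 remains.
D5 = 8: row 5 has {1,2,3}; col 4 has {4,5,6,9}; box has {1,4,5,7,9} → only 8 remains.
F5 = 6: row 5 has {1,2,3,8}; col 6 has {1,7,8,9}; box has {1,4,5,7,8,9} → only 6 remains.
E6 = 2: row 6 has {3,5,6,7,9}; col 5 has {1,3,7,9}; box has {1,4,5,6,7,8,9} → only 2 remains.
A9 = 9: row 9 has {6,7}; col 1 has {2,3,6}; box has {3,4}; anti-diagonal has {1,4,5,8} → only 9 remains.
H9 = 4: row 9 has {6,7,9}; col 8 has {1,2,3,5,8}; box has {} → only 4 remains.
F4 = 3: row 4 has {2,4,5,6,7,9}; col 6 has {1,6,7,8,9}; box has {1,2,4,5,6,7,8,9}; anti-diagonal has {1,4,5,8,9} → only 3 remains.
C5 = 4: row 5 has {1,2,3,6,8}; col 3 has {9}; box has {2,3,5,6,7,9} → only 4 remains.
A3 = 4: in row 3, 4 can only go here (every other open cell in that row sees a 4).
H7 = 9: in row 7, 9 can only go here (every other open cell in that row sees a 9).
H5 = 7: row 5 has {1,2,3,4,6,8}; col 8 has {1,2,3,4,5,8,9}; box has {2,3,6} → only 7 remains.
J5 = 5: row 5 has {1,2,3,4,6,7,8}; col 9 has {6,9}; box has {2,3,6,7} → only 5 remains.
H8 = 6: row 8 has {1,3,4,9}; col 8 has {1,2,3,4,5,7,8,9}; box has {4,9}; main diagonal has {1,2,4,9} → only 6 remains.
C3 = 7: row 3 has {3,4,5,8,9}; col 3 has {4,9}; box has {2,4,9}; main diagonal has {1,2,4,6,9} → only 7 remains.
G3 = 2: row 3 has {3,4,5,7,8,9}; col 7 has {6}; box has {1,5,6,8,9}; anti-diagonal has {1,3,4,5,8,9} → only 2 remains.
G5 = 9: row 5 has {1,2,3,4,5,6,7,8}; col 7 has {2,6}; box has {2,3,5,6,7} → only 9 remains.
C7 = 6: row 7 has {9}; col 3 has {4,7,9}; box has {3,4,9}; anti-diagonal has {1,2,3,4,5,8,9} → only 6 remains.
J1 = 7: row 1 has {1,9}; col 9 has {5,6,9}; box has {1,2,5,6,8,9}; anti-diagonal has {1,2,3,4,5,6,8,9} → only 7 remains.
D3 = 1: row 3 has {2,3,4,5,7,8,9}; col 4 has {4,5,6,8,9}; box has {3,8,9} → only 1 remains.
D1 = 2: row 1 has {1,7,9}; col 4 has {1,4,5,6,8,9}; box has {1,3,8,9} → only 2 remains.
D2 = 7: row 2 has {2,6,8,9}; col 4 has {1,2,4,5,6,8,9}; box has {1,2,3,8,9} → only 7 remains.
B3 = 6: row 3 has {1,2,3,4,5,7,8,9}; col 2 has {2,3,4,5,7,9}; box has {2,4,7,9} → only 6 remains.
D7 = 3: row 7 has {6,9}; col 4 has {1,2,4,5,6,7,8,9}; box has {1,6,7,9} → only 3 remains.
E1 = 6: in row 1, 6 can only go here (every other open cell in that row sees a 6).
A7 = 7: in row 7, 7 can only go here (every other open cell in that row sees a 7).
G8 = 7: in row 8, 7 can only go here (every other open cell in that row sees a 7).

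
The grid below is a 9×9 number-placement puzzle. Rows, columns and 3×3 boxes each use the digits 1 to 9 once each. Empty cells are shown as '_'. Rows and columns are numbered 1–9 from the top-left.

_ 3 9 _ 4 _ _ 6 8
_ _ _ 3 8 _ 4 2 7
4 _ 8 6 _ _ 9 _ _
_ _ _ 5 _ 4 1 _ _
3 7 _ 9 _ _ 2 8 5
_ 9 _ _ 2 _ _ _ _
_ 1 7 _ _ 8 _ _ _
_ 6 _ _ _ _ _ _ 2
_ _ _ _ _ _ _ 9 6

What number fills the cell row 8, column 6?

3

row 1, column 7 = 5 (sole candidate).
row 2, column 2 = 5 (sole candidate).
row 3, column 2 = 2 (sole candidate).
row 4, column 2 = 8 (sole candidate).
row 7, column 7 = 3 (sole candidate).
row 7, column 9 = 4 (sole candidate).
row 9, column 2 = 4 (sole candidate).
row 6, column 9 = 3 (sole candidate).
row 7, column 4 = 2 (sole candidate).
row 7, column 8 = 5 (sole candidate).
row 3, column 9 = 1 (sole candidate).
row 4, column 8 = 7 (sole candidate).
row 4, column 9 = 9 (sole candidate).
row 6, column 7 = 6 (sole candidate).
row 6, column 8 = 4 (sole candidate).
row 7, column 1 = 9 (sole candidate).
row 7, column 5 = 6 (sole candidate).
row 8, column 8 = 1 (sole candidate).
row 3, column 8 = 3 (sole candidate).
row 4, column 5 = 3 (sole candidate).
row 5, column 5 = 1 (sole candidate).
row 5, column 6 = 6 (sole candidate).
row 6, column 6 = 7 (sole candidate).
row 3, column 6 = 5 (sole candidate).
row 5, column 3 = 4 (sole candidate).
row 6, column 4 = 8 (sole candidate).
row 3, column 5 = 7 (sole candidate).
row 9, column 5 = 5 (sole candidate).
row 1, column 4 = 1 (sole candidate).
row 1, column 6 = 2 (sole candidate).
row 2, column 6 = 9 (sole candidate).
row 8, column 5 = 9 (sole candidate).
row 8, column 6 = 3: row 8 has {1,2,6,9}; col 6 has {2,4,5,6,7,8,9}; box has {2,5,6,8,9} → only 3 remains.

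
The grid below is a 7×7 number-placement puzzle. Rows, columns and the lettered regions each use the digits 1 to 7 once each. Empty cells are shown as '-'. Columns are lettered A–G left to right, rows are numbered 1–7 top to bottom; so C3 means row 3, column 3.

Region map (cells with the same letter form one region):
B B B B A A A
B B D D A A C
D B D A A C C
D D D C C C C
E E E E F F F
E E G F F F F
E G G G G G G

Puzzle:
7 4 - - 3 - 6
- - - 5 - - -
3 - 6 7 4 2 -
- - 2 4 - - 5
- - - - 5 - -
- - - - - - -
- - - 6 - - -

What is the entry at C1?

1

F2 = 1 (sole candidate).
G3 = 1 (sole candidate).
A4 = 1 (sole candidate).
B4 = 7 (sole candidate).
E4 = 6 (sole candidate).
F4 = 3 (sole candidate).
F1 = 5 (sole candidate).
C2 = 4 (sole candidate).
E2 = 2 (sole candidate).
G2 = 7 (sole candidate).
B3 = 5 (sole candidate).
C1 = 1: row 1 has {3,4,5,6,7}; col 3 has {2,4,6}; region has {4,5,7} → only 1 remains.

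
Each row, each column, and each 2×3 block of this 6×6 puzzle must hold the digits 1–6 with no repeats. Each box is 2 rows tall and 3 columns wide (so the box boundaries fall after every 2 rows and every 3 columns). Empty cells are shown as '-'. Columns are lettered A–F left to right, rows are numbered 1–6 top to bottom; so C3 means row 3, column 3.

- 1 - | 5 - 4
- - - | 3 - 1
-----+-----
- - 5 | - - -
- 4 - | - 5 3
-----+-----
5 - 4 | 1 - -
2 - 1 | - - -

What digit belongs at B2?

A2 = 4 (hidden single in row 2).
B2 = 5: in row 2, 5 can only go here (every other open cell in that row sees a 5).

5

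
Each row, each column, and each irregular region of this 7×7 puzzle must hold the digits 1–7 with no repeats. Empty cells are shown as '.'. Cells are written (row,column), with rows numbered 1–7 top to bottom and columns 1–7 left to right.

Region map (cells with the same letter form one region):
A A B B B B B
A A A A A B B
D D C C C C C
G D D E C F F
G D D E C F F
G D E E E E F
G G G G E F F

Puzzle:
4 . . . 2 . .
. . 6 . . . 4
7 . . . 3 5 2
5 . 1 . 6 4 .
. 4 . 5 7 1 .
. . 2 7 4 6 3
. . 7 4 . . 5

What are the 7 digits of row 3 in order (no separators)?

7641352

(3,2) = 6: row 3 has {2,3,5,7}; col 2 has {4}; region has {1,4,7} → only 6 remains.
(3,3) = 4: row 3 has {2,3,5,6,7}; col 3 has {1,2,6,7}; region has {2,3,5,6,7} → only 4 remains.
(3,4) = 1: row 3 has {2,3,4,5,6,7}; col 4 has {4,5,7}; region has {2,3,4,5,6,7} → only 1 remains.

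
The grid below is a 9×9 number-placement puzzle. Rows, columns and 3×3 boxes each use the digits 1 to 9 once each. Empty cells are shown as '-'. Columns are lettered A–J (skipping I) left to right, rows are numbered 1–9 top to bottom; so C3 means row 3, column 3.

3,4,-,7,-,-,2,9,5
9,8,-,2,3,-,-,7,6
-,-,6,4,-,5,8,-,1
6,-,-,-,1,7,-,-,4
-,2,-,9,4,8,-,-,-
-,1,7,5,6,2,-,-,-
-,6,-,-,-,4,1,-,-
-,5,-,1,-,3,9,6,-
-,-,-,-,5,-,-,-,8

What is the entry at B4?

9

C1 = 1: row 1 has {2,3,4,5,7,9}; col 3 has {6,7}; box has {3,4,6,8,9} → only 1 remains.
E1 = 8: row 1 has {1,2,3,4,5,7,9}; col 5 has {1,3,4,5,6}; box has {2,3,4,5,7} → only 8 remains.
F1 = 6: row 1 has {1,2,3,4,5,7,8,9}; col 6 has {2,3,4,5,7,8}; box has {2,3,4,5,7,8} → only 6 remains.
C2 = 5: row 2 has {2,3,6,7,8,9}; col 3 has {1,6,7}; box has {1,3,4,6,8,9} → only 5 remains.
F2 = 1: row 2 has {2,3,5,6,7,8,9}; col 6 has {2,3,4,5,6,7,8}; box has {2,3,4,5,6,7,8} → only 1 remains.
G2 = 4: row 2 has {1,2,3,5,6,7,8,9}; col 7 has {1,2,8,9}; box has {1,2,5,6,7,8,9} → only 4 remains.
B3 = 7: row 3 has {1,4,5,6,8}; col 2 has {1,2,4,5,6,8}; box has {1,3,4,5,6,8,9} → only 7 remains.
E3 = 9: row 3 has {1,4,5,6,7,8}; col 5 has {1,3,4,5,6,8}; box has {1,2,3,4,5,6,7,8} → only 9 remains.
H3 = 3: row 3 has {1,4,5,6,7,8,9}; col 8 has {6,7,9}; box has {1,2,4,5,6,7,8,9} → only 3 remains.
D4 = 3: row 4 has {1,4,6,7}; col 4 has {1,2,4,5,7,9}; box has {1,2,4,5,6,7,8,9} → only 3 remains.
G4 = 5: row 4 has {1,3,4,6,7}; col 7 has {1,2,4,8,9}; box has {4} → only 5 remains.
A5 = 5: row 5 has {2,4,8,9}; col 1 has {3,6,9}; box has {1,2,6,7} → only 5 remains.
C5 = 3: row 5 has {2,4,5,8,9}; col 3 has {1,5,6,7}; box has {1,2,5,6,7} → only 3 remains.
H5 = 1: row 5 has {2,3,4,5,8,9}; col 8 has {3,6,7,9}; box has {4,5} → only 1 remains.
J5 = 7: row 5 has {1,2,3,4,5,8,9}; col 9 has {1,4,5,6,8}; box has {1,4,5} → only 7 remains.
G6 = 3: row 6 has {1,2,5,6,7}; col 7 has {1,2,4,5,8,9}; box has {1,4,5,7} → only 3 remains.
H6 = 8: row 6 has {1,2,3,5,6,7}; col 8 has {1,3,6,7,9}; box has {1,3,4,5,7} → only 8 remains.
J6 = 9: row 6 has {1,2,3,5,6,7,8}; col 9 has {1,4,5,6,7,8}; box has {1,3,4,5,7,8} → only 9 remains.
D7 = 8: row 7 has {1,4,6}; col 4 has {1,2,3,4,5,7,9}; box has {1,3,4,5} → only 8 remains.
J8 = 2: row 8 has {1,3,5,6,9}; col 9 has {1,4,5,6,7,8,9}; box has {1,6,8,9} → only 2 remains.
D9 = 6: row 9 has {5,8}; col 4 has {1,2,3,4,5,7,8,9}; box has {1,3,4,5,8} → only 6 remains.
F9 = 9: row 9 has {5,6,8}; col 6 has {1,2,3,4,5,6,7,8}; box has {1,3,4,5,6,8} → only 9 remains.
G9 = 7: row 9 has {5,6,8,9}; col 7 has {1,2,3,4,5,8,9}; box has {1,2,6,8,9} → only 7 remains.
H9 = 4: row 9 has {5,6,7,8,9}; col 8 has {1,3,6,7,8,9}; box has {1,2,6,7,8,9} → only 4 remains.
A3 = 2: row 3 has {1,3,4,5,6,7,8,9}; col 1 has {3,5,6,9}; box has {1,3,4,5,6,7,8,9} → only 2 remains.
B4 = 9: row 4 has {1,3,4,5,6,7}; col 2 has {1,2,4,5,6,7,8}; box has {1,2,3,5,6,7} → only 9 remains.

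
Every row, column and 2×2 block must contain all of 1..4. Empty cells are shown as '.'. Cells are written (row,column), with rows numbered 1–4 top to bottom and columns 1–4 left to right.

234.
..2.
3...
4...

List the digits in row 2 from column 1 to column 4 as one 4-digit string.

(1,4) = 1: row 1 has {2,3,4}; col 4 has {}; box has {2,4} → only 1 remains.
(2,1) = 1: row 2 has {2}; col 1 has {2,3,4}; box has {2,3} → only 1 remains.
(2,2) = 4: row 2 has {1,2}; col 2 has {3}; box has {1,2,3} → only 4 remains.
(2,4) = 3: row 2 has {1,2,4}; col 4 has {1}; box has {1,2,4} → only 3 remains.

1423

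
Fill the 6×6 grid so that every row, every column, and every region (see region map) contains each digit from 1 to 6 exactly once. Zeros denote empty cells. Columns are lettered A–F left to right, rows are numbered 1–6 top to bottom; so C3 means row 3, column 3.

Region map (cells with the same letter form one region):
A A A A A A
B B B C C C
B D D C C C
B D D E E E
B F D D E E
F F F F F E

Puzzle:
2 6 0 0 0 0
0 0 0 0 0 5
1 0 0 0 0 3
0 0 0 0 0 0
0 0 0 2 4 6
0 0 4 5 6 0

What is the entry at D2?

6

E3 = 2: row 3 has {1,3}; col 5 has {4,6}; region has {3,5} → only 2 remains.
A6 = 3: row 6 has {4,5,6}; col 1 has {1,2}; region has {4,5,6} → only 3 remains.
E2 = 1: row 2 has {5}; col 5 has {2,4,6}; region has {2,3,5} → only 1 remains.
A5 = 5: row 5 has {2,4,6}; col 1 has {1,2,3}; region has {1} → only 5 remains.
B5 = 1: row 5 has {2,4,5,6}; col 2 has {6}; region has {3,4,5,6} → only 1 remains.
C5 = 3: row 5 has {1,2,4,5,6}; col 3 has {4}; region has {2} → only 3 remains.
B6 = 2: row 6 has {3,4,5,6}; col 2 has {1,6}; region has {1,3,4,5,6} → only 2 remains.
F6 = 1: row 6 has {2,3,4,5,6}; col 6 has {3,5,6}; region has {4,6} → only 1 remains.
F1 = 4: row 1 has {2,6}; col 6 has {1,3,5,6}; region has {2,6} → only 4 remains.
D4 = 3: row 4 has {}; col 4 has {2,5}; region has {1,4,6} → only 3 remains.
E4 = 5: row 4 has {3}; col 5 has {1,2,4,6}; region has {1,3,4,6} → only 5 remains.
F4 = 2: row 4 has {3,5}; col 6 has {1,3,4,5,6}; region has {1,3,4,5,6} → only 2 remains.
D1 = 1: row 1 has {2,4,6}; col 4 has {2,3,5}; region has {2,4,6} → only 1 remains.
E1 = 3: row 1 has {1,2,4,6}; col 5 has {1,2,4,5,6}; region has {1,2,4,6} → only 3 remains.
B4 = 4: row 4 has {2,3,5}; col 2 has {1,2,6}; region has {2,3} → only 4 remains.
C1 = 5: row 1 has {1,2,3,4,6}; col 3 has {3,4}; region has {1,2,3,4,6} → only 5 remains.
B2 = 3: row 2 has {1,5}; col 2 has {1,2,4,6}; region has {1,5} → only 3 remains.
B3 = 5: row 3 has {1,2,3}; col 2 has {1,2,3,4,6}; region has {2,3,4} → only 5 remains.
C3 = 6: row 3 has {1,2,3,5}; col 3 has {3,4,5}; region has {2,3,4,5} → only 6 remains.
D3 = 4: row 3 has {1,2,3,5,6}; col 4 has {1,2,3,5}; region has {1,2,3,5} → only 4 remains.
A4 = 6: row 4 has {2,3,4,5}; col 1 has {1,2,3,5}; region has {1,3,5} → only 6 remains.
C4 = 1: row 4 has {2,3,4,5,6}; col 3 has {3,4,5,6}; region has {2,3,4,5,6} → only 1 remains.
A2 = 4: row 2 has {1,3,5}; col 1 has {1,2,3,5,6}; region has {1,3,5,6} → only 4 remains.
C2 = 2: row 2 has {1,3,4,5}; col 3 has {1,3,4,5,6}; region has {1,3,4,5,6} → only 2 remains.
D2 = 6: row 2 has {1,2,3,4,5}; col 4 has {1,2,3,4,5}; region has {1,2,3,4,5} → only 6 remains.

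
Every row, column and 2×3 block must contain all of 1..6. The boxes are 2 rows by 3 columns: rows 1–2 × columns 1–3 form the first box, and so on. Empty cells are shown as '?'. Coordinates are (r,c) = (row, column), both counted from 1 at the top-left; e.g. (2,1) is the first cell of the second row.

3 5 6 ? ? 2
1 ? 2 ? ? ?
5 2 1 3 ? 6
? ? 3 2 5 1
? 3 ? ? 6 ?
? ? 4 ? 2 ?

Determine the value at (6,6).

(2,2) = 4 (sole candidate).
(2,5) = 3 (sole candidate).
(2,6) = 5 (sole candidate).
(3,5) = 4 (sole candidate).
(4,2) = 6 (sole candidate).
(5,1) = 2 (sole candidate).
(5,3) = 5 (sole candidate).
(5,6) = 4 (sole candidate).
(6,1) = 6 (sole candidate).
(6,2) = 1 (sole candidate).
(6,4) = 5 (sole candidate).
(6,6) = 3: row 6 has {1,2,4,5,6}; col 6 has {1,2,4,5,6}; box has {2,4,5,6} → only 3 remains.

3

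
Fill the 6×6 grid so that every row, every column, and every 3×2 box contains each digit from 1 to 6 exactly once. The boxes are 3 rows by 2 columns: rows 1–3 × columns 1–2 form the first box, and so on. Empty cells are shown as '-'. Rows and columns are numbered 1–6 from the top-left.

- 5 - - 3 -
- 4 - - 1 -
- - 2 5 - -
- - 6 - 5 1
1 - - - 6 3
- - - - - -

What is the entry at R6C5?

R2C3 = 3: row 2 has {1,4}; col 3 has {2,6}; box has {2,5} → only 3 remains.
R2C4 = 6: row 2 has {1,3,4}; col 4 has {5}; box has {2,3,5} → only 6 remains.
R3C5 = 4: row 3 has {2,5}; col 5 has {1,3,5,6}; box has {1,3} → only 4 remains.
R3C6 = 6: row 3 has {2,4,5}; col 6 has {1,3}; box has {1,3,4} → only 6 remains.
R5C2 = 2: row 5 has {1,3,6}; col 2 has {4,5}; box has {1} → only 2 remains.
R5C4 = 4: row 5 has {1,2,3,6}; col 4 has {5,6}; box has {6} → only 4 remains.
R6C5 = 2: row 6 has {}; col 5 has {1,3,4,5,6}; box has {1,3,5,6} → only 2 remains.

2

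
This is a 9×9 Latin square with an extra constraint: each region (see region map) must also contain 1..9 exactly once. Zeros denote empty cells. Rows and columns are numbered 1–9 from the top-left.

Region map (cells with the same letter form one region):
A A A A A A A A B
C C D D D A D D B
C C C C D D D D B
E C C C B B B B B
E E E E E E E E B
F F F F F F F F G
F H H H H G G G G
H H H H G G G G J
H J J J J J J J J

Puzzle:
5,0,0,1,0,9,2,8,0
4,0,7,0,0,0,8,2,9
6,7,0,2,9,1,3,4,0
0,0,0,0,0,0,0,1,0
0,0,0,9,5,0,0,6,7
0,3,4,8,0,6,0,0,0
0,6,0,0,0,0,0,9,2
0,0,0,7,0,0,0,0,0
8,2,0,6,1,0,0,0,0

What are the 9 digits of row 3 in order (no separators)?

678291345

R1C2 = 4: row 1 has {1,2,5,8,9}; col 2 has {2,3,6,7}; region has {1,2,5,8,9} → only 4 remains.
R2C4 = 5: row 2 has {2,4,7,8,9}; col 4 has {1,2,6,7,8,9}; region has {1,2,3,4,7,8,9} → only 5 remains.
R2C5 = 6: row 2 has {2,4,5,7,8,9}; col 5 has {1,5,9}; region has {1,2,3,4,5,7,8,9} → only 6 remains.
R2C6 = 3: row 2 has {2,4,5,6,7,8,9}; col 6 has {1,6,9}; region has {1,2,4,5,8,9} → only 3 remains.
R4C4 = 3: row 4 has {1}; col 4 has {1,2,5,6,7,8,9}; region has {2,4,6,7} → only 3 remains.
R7C4 = 4: row 7 has {2,6,9}; col 4 has {1,2,3,5,6,7,8,9}; region has {6,7,8} → only 4 remains.
R7C5 = 3: row 7 has {2,4,6,9}; col 5 has {1,5,6,9}; region has {4,6,7,8} → only 3 remains.
R1C3 = 6: row 1 has {1,2,4,5,8,9}; col 3 has {4,7}; region has {1,2,3,4,5,8,9} → only 6 remains.
R1C5 = 7: row 1 has {1,2,4,5,6,8,9}; col 5 has {1,3,5,6,9}; region has {1,2,3,4,5,6,8,9} → only 7 remains.
R1C9 = 3: row 1 has {1,2,4,5,6,7,8,9}; col 9 has {2,7,9}; region has {1,7,9} → only 3 remains.
R2C2 = 1: row 2 has {2,3,4,5,6,7,8,9}; col 2 has {2,3,4,6,7}; region has {2,3,4,6,7} → only 1 remains.
R5C2 = 8: row 5 has {5,6,7,9}; col 2 has {1,2,3,4,6,7}; region has {5,6,9} → only 8 remains.
R6C5 = 2: row 6 has {3,4,6,8}; col 5 has {1,3,5,6,7,9}; region has {3,4,6,8} → only 2 remains.
R4C1 = 7: in row 4, 7 can only go here (every other open cell in that row sees a 7).
R7C1 = 1: row 7 has {2,3,4,6,9}; col 1 has {4,5,6,7,8}; region has {2,3,4,6,8} → only 1 remains.
R7C3 = 5: row 7 has {1,2,3,4,6,9}; col 3 has {4,6,7}; region has {3,4,6,7,8} → only 5 remains.
R7C7 = 7: row 7 has {1,2,3,4,5,6,9}; col 7 has {2,3,8}; region has {2,9} → only 7 remains.
R8C2 = 9: row 8 has {7}; col 2 has {1,2,3,4,6,7,8}; region has {3,4,5,6,7,8} → only 9 remains.
R3C3 = 8: row 3 has {1,2,3,4,6,7,9}; col 3 has {4,5,6,7}; region has {1,2,3,4,6,7} → only 8 remains.
R3C9 = 5: row 3 has {1,2,3,4,6,7,8,9}; col 9 has {2,3,7,9}; region has {1,3,7,9} → only 5 remains.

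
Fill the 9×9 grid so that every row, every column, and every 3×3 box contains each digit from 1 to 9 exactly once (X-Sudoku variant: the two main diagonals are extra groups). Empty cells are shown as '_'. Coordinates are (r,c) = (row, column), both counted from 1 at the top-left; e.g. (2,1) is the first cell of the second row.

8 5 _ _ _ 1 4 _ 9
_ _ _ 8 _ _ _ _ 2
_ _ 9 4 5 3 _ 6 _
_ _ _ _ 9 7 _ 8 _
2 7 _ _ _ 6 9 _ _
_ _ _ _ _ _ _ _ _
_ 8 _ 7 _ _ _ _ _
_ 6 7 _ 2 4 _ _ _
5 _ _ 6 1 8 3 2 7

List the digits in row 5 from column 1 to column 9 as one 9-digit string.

278546913

(1,4) = 2: row 1 has {1,4,5,8,9}; col 4 has {4,6,7,8}; box has {1,3,4,5,8} → only 2 remains.
(2,6) = 9: row 2 has {2,8}; col 6 has {1,3,4,6,7,8}; box has {1,2,3,4,5,8} → only 9 remains.
(7,5) = 3: row 7 has {7,8}; col 5 has {1,2,5,9}; box has {1,2,4,6,7,8} → only 3 remains.
(7,6) = 5: row 7 has {3,7,8}; col 6 has {1,3,4,6,7,8,9}; box has {1,2,3,4,6,7,8} → only 5 remains.
(8,4) = 9: row 8 has {2,4,6,7}; col 4 has {2,4,6,7,8}; box has {1,2,3,4,5,6,7,8} → only 9 remains.
(9,3) = 4: row 9 has {1,2,3,5,6,7,8}; col 3 has {7,9}; box has {5,6,7,8} → only 4 remains.
(5,5) = 4: row 5 has {2,6,7,9}; col 5 has {1,2,3,5,9}; box has {6,7,9}; main diagonal has {7,8,9}; anti-diagonal has {5,6,7,9} → only 4 remains.
(6,5) = 8: row 6 has {}; col 5 has {1,2,3,4,5,9}; box has {4,6,7,9} → only 8 remains.
(6,6) = 2: row 6 has {8}; col 6 has {1,3,4,5,6,7,8,9}; box has {4,6,7,8,9}; main diagonal has {4,7,8,9} → only 2 remains.
(9,2) = 9: row 9 has {1,2,3,4,5,6,7,8}; col 2 has {5,6,7,8}; box has {4,5,6,7,8} → only 9 remains.
(7,1) = 1: row 7 has {3,5,7,8}; col 1 has {2,5,8}; box has {4,5,6,7,8,9} → only 1 remains.
(7,3) = 2: row 7 has {1,3,5,7,8}; col 3 has {4,7,9}; box has {1,4,5,6,7,8,9}; anti-diagonal has {4,5,6,7,9} → only 2 remains.
(7,7) = 6: row 7 has {1,2,3,5,7,8}; col 7 has {3,4,9}; box has {2,3,7}; main diagonal has {2,4,7,8,9} → only 6 remains.
(7,9) = 4: row 7 has {1,2,3,5,6,7,8}; col 9 has {2,7,9}; box has {2,3,6,7} → only 4 remains.
(8,1) = 3: row 8 has {2,4,6,7,9}; col 1 has {1,2,5,8}; box has {1,2,4,5,6,7,8,9} → only 3 remains.
(3,1) = 7: row 3 has {3,4,5,6,9}; col 1 has {1,2,3,5,8}; box has {5,8,9} → only 7 remains.
(7,8) = 9: row 7 has {1,2,3,4,5,6,7,8}; col 8 has {2,6,8}; box has {2,3,4,6,7} → only 9 remains.
(2,1) = 4: in row 2, 4 can only go here (every other open cell in that row sees a 4).
(2,7) = 5: in row 2, 5 can only go here (every other open cell in that row sees a 5).
(4,1) = 6: row 4 has {7,8,9}; col 1 has {1,2,3,4,5,7,8}; box has {2,7} → only 6 remains.
(6,1) = 9: row 6 has {2,8}; col 1 has {1,2,3,4,5,6,7,8}; box has {2,6,7} → only 9 remains.
(2,5) = 7: in row 2, 7 can only go here (every other open cell in that row sees a 7).
(1,5) = 6: row 1 has {1,2,4,5,8,9}; col 5 has {1,2,3,4,5,7,8,9}; box has {1,2,3,4,5,7,8,9} → only 6 remains.
(1,3) = 3: row 1 has {1,2,4,5,6,8,9}; col 3 has {2,4,7,9}; box has {4,5,7,8,9} → only 3 remains.
(1,8) = 7: row 1 has {1,2,3,4,5,6,8,9}; col 8 has {2,6,8,9}; box has {2,4,5,6,9} → only 7 remains.
(2,2) = 1: row 2 has {2,4,5,7,8,9}; col 2 has {5,6,7,8,9}; box has {3,4,5,7,8,9}; main diagonal has {2,4,6,7,8,9} → only 1 remains.
(2,3) = 6: row 2 has {1,2,4,5,7,8,9}; col 3 has {2,3,4,7,9}; box has {1,3,4,5,7,8,9} → only 6 remains.
(2,8) = 3: row 2 has {1,2,4,5,6,7,8,9}; col 8 has {2,6,7,8,9}; box has {2,4,5,6,7,9}; anti-diagonal has {2,4,5,6,7,9} → only 3 remains.
(3,2) = 2: row 3 has {3,4,5,6,7,9}; col 2 has {1,5,6,7,8,9}; box has {1,3,4,5,6,7,8,9} → only 2 remains.
(6,4) = 1: row 6 has {2,8,9}; col 4 has {2,4,6,7,8,9}; box has {2,4,6,7,8,9}; anti-diagonal has {2,3,4,5,6,7,9} → only 1 remains.
(6,7) = 7: row 6 has {1,2,8,9}; col 7 has {3,4,5,6,9}; box has {8,9} → only 7 remains.
(8,8) = 5: row 8 has {2,3,4,6,7,9}; col 8 has {2,3,6,7,8,9}; box has {2,3,4,6,7,9}; main diagonal has {1,2,4,6,7,8,9} → only 5 remains.
(3,7) = 8: row 3 has {2,3,4,5,6,7,9}; col 7 has {3,4,5,6,7,9}; box has {2,3,4,5,6,7,9}; anti-diagonal has {1,2,3,4,5,6,7,9} → only 8 remains.
(3,9) = 1: row 3 has {2,3,4,5,6,7,8,9}; col 9 has {2,4,7,9}; box has {2,3,4,5,6,7,8,9} → only 1 remains.
(4,4) = 3: row 4 has {6,7,8,9}; col 4 has {1,2,4,6,7,8,9}; box has {1,2,4,6,7,8,9}; main diagonal has {1,2,4,5,6,7,8,9} → only 3 remains.
(4,9) = 5: row 4 has {3,6,7,8,9}; col 9 has {1,2,4,7,9}; box has {7,8,9} → only 5 remains.
(5,4) = 5: row 5 has {2,4,6,7,9}; col 4 has {1,2,3,4,6,7,8,9}; box has {1,2,3,4,6,7,8,9} → only 5 remains.
(5,8) = 1: row 5 has {2,4,5,6,7,9}; col 8 has {2,3,5,6,7,8,9}; box has {5,7,8,9} → only 1 remains.
(5,9) = 3: row 5 has {1,2,4,5,6,7,9}; col 9 has {1,2,4,5,7,9}; box has {1,5,7,8,9} → only 3 remains.
(6,3) = 5: row 6 has {1,2,7,8,9}; col 3 has {2,3,4,6,7,9}; box has {2,6,7,9} → only 5 remains.
(6,8) = 4: row 6 has {1,2,5,7,8,9}; col 8 has {1,2,3,5,6,7,8,9}; box has {1,3,5,7,8,9} → only 4 remains.
(6,9) = 6: row 6 has {1,2,4,5,7,8,9}; col 9 has {1,2,3,4,5,7,9}; box has {1,3,4,5,7,8,9} → only 6 remains.
(8,7) = 1: row 8 has {2,3,4,5,6,7,9}; col 7 has {3,4,5,6,7,8,9}; box has {2,3,4,5,6,7,9} → only 1 remains.
(8,9) = 8: row 8 has {1,2,3,4,5,6,7,9}; col 9 has {1,2,3,4,5,6,7,9}; box has {1,2,3,4,5,6,7,9} → only 8 remains.
(4,2) = 4: row 4 has {3,5,6,7,8,9}; col 2 has {1,2,5,6,7,8,9}; box has {2,5,6,7,9} → only 4 remains.
(4,3) = 1: row 4 has {3,4,5,6,7,8,9}; col 3 has {2,3,4,5,6,7,9}; box has {2,4,5,6,7,9} → only 1 remains.
(4,7) = 2: row 4 has {1,3,4,5,6,7,8,9}; col 7 has {1,3,4,5,6,7,8,9}; box has {1,3,4,5,6,7,8,9} → only 2 remains.
(5,3) = 8: row 5 has {1,2,3,4,5,6,7,9}; col 3 has {1,2,3,4,5,6,7,9}; box has {1,2,4,5,6,7,9} → only 8 remains.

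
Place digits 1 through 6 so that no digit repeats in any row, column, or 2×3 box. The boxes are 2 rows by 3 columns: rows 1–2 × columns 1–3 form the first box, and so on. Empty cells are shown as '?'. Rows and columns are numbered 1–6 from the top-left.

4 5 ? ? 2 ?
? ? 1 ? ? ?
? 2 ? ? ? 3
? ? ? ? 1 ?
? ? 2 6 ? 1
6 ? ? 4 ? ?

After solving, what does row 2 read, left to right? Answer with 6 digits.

261345

r1c6 = 6 (sole candidate).
r3c4 = 5 (sole candidate).
r4c4 = 2 (sole candidate).
r4c6 = 4 (sole candidate).
r1c3 = 3 (sole candidate).
r1c4 = 1 (sole candidate).
r2c1 = 2: row 2 has {1}; col 1 has {4,6}; box has {1,3,4,5} → only 2 remains.
r2c2 = 6: row 2 has {1,2}; col 2 has {2,5}; box has {1,2,3,4,5} → only 6 remains.
r2c4 = 3: row 2 has {1,2,6}; col 4 has {1,2,4,5,6}; box has {1,2,6} → only 3 remains.
r2c6 = 5: row 2 has {1,2,3,6}; col 6 has {1,3,4,6}; box has {1,2,3,6} → only 5 remains.
r3c1 = 1 (sole candidate).
r3c5 = 6 (sole candidate).
r4c2 = 3 (sole candidate).
r5c2 = 4 (sole candidate).
r6c2 = 1 (sole candidate).
r6c3 = 5 (sole candidate).
r6c5 = 3 (sole candidate).
r6c6 = 2 (sole candidate).
r2c5 = 4: row 2 has {1,2,3,5,6}; col 5 has {1,2,3,6}; box has {1,2,3,5,6} → only 4 remains.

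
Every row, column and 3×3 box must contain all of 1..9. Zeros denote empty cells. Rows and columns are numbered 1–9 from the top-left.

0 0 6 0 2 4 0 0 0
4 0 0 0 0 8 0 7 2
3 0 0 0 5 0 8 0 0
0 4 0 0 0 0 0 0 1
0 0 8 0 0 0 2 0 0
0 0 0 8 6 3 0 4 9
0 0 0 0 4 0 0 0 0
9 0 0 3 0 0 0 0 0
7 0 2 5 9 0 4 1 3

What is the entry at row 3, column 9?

row 1, column 9 = 5: row 1 has {2,4,6}; col 9 has {1,2,3,9}; box has {2,7,8} → only 5 remains.
row 4, column 5 = 7: row 4 has {1,4}; col 5 has {2,4,5,6,9}; box has {3,6,8} → only 7 remains.
row 5, column 5 = 1: row 5 has {2,8}; col 5 has {2,4,5,6,7,9}; box has {3,6,7,8} → only 1 remains.
row 8, column 5 = 8: row 8 has {3,9}; col 5 has {1,2,4,5,6,7,9}; box has {3,4,5,9} → only 8 remains.
row 9, column 6 = 6: row 9 has {1,2,3,4,5,7,9}; col 6 has {3,4,8}; box has {3,4,5,8,9} → only 6 remains.
row 2, column 5 = 3: row 2 has {2,4,7,8}; col 5 has {1,2,4,5,6,7,8,9}; box has {2,4,5,8} → only 3 remains.
row 9, column 2 = 8: row 9 has {1,2,3,4,5,6,7,9}; col 2 has {4}; box has {2,7,9} → only 8 remains.
row 1, column 1 = 8: in row 1, 8 can only go here (every other open cell in that row sees an 8).
row 3, column 2 = 2: in row 3, 2 can only go here (every other open cell in that row sees a 2).
row 3, column 9 = 4: in row 3, 4 can only go here (every other open cell in that row sees a 4).

4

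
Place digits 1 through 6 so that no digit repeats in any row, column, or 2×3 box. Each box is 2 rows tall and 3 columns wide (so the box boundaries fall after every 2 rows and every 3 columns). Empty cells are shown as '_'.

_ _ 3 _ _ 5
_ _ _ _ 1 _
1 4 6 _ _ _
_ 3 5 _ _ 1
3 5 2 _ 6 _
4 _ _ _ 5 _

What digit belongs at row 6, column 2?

6

row 2, column 3 = 4: row 2 has {1}; col 3 has {2,3,5,6}; box has {3} → only 4 remains.
row 4, column 1 = 2: row 4 has {1,3,5}; col 1 has {1,3,4}; box has {1,3,4,5,6} → only 2 remains.
row 4, column 5 = 4: row 4 has {1,2,3,5}; col 5 has {1,5,6}; box has {1} → only 4 remains.
row 5, column 6 = 4: row 5 has {2,3,5,6}; col 6 has {1,5}; box has {5,6} → only 4 remains.
row 6, column 3 = 1: row 6 has {4,5}; col 3 has {2,3,4,5,6}; box has {2,3,4,5} → only 1 remains.
row 1, column 1 = 6: row 1 has {3,5}; col 1 has {1,2,3,4}; box has {3,4} → only 6 remains.
row 1, column 5 = 2: row 1 has {3,5,6}; col 5 has {1,4,5,6}; box has {1,5} → only 2 remains.
row 2, column 1 = 5: row 2 has {1,4}; col 1 has {1,2,3,4,6}; box has {3,4,6} → only 5 remains.
row 2, column 2 = 2: row 2 has {1,4,5}; col 2 has {3,4,5}; box has {3,4,5,6} → only 2 remains.
row 3, column 5 = 3: row 3 has {1,4,6}; col 5 has {1,2,4,5,6}; box has {1,4} → only 3 remains.
row 3, column 6 = 2: row 3 has {1,3,4,6}; col 6 has {1,4,5}; box has {1,3,4} → only 2 remains.
row 4, column 4 = 6: row 4 has {1,2,3,4,5}; col 4 has {}; box has {1,2,3,4} → only 6 remains.
row 5, column 4 = 1: row 5 has {2,3,4,5,6}; col 4 has {6}; box has {4,5,6} → only 1 remains.
row 6, column 2 = 6: row 6 has {1,4,5}; col 2 has {2,3,4,5}; box has {1,2,3,4,5} → only 6 remains.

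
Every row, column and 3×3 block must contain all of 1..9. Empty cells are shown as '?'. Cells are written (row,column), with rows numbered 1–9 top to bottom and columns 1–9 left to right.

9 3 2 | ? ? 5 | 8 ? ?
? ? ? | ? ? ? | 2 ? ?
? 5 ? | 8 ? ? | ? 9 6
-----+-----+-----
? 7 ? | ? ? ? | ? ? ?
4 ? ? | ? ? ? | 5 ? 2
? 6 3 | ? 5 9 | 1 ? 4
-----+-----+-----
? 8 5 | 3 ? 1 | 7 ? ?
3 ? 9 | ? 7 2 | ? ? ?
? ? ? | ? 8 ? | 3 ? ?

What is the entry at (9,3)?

4

(3,7) = 4 (sole candidate).
(7,9) = 9 (sole candidate).
(8,7) = 6 (sole candidate).
(4,7) = 9 (sole candidate).
(3,5) = 2 (hidden single in row 3).
(3,6) = 3 (hidden single in row 3).
(4,1) = 5 (hidden single in row 4).
(4,4) = 2 (hidden single in row 4).
(6,4) = 7 (sole candidate).
(6,8) = 8 (sole candidate).
(4,9) = 3 (sole candidate).
(6,1) = 2 (sole candidate).
(7,1) = 6 (sole candidate).
(7,5) = 4 (sole candidate).
(7,8) = 2 (sole candidate).
(8,4) = 5 (sole candidate).
(9,6) = 6 (sole candidate).
(4,8) = 6 (sole candidate).
(5,6) = 8 (sole candidate).
(5,8) = 7 (sole candidate).
(9,4) = 9 (sole candidate).
(1,8) = 1 (sole candidate).
(1,9) = 7 (sole candidate).
(2,9) = 5 (sole candidate).
(4,5) = 1 (sole candidate).
(4,6) = 4 (sole candidate).
(5,3) = 1 (sole candidate).
(5,4) = 6 (sole candidate).
(5,5) = 3 (sole candidate).
(8,8) = 4 (sole candidate).
(9,8) = 5 (sole candidate).
(9,9) = 1 (sole candidate).
(1,4) = 4 (sole candidate).
(1,5) = 6 (sole candidate).
(2,4) = 1 (sole candidate).
(2,5) = 9 (sole candidate).
(2,6) = 7 (sole candidate).
(2,8) = 3 (sole candidate).
(3,3) = 7 (sole candidate).
(4,3) = 8 (sole candidate).
(5,2) = 9 (sole candidate).
(8,2) = 1 (sole candidate).
(8,9) = 8 (sole candidate).
(9,1) = 7 (sole candidate).
(9,3) = 4: row 9 has {1,3,5,6,7,8,9}; col 3 has {1,2,3,5,7,8,9}; box has {1,3,5,6,7,8,9} → only 4 remains.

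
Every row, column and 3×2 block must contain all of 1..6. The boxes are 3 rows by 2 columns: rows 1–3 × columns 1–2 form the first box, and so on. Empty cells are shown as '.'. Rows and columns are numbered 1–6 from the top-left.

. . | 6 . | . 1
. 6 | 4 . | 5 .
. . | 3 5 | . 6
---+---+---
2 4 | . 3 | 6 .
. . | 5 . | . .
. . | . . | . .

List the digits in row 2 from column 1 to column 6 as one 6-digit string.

364152

R1C4 = 2: row 1 has {1,6}; col 4 has {3,5}; box has {3,4,5,6} → only 2 remains.
R2C4 = 1: row 2 has {4,5,6}; col 4 has {2,3,5}; box has {2,3,4,5,6} → only 1 remains.
R4C3 = 1: row 4 has {2,3,4,6}; col 3 has {3,4,5,6}; box has {3,5} → only 1 remains.
R4C6 = 5: row 4 has {1,2,3,4,6}; col 6 has {1,6}; box has {6} → only 5 remains.
R6C3 = 2: row 6 has {}; col 3 has {1,3,4,5,6}; box has {1,3,5} → only 2 remains.
R2C1 = 3: row 2 has {1,4,5,6}; col 1 has {2}; box has {6} → only 3 remains.
R2C6 = 2: row 2 has {1,3,4,5,6}; col 6 has {1,5,6}; box has {1,5,6} → only 2 remains.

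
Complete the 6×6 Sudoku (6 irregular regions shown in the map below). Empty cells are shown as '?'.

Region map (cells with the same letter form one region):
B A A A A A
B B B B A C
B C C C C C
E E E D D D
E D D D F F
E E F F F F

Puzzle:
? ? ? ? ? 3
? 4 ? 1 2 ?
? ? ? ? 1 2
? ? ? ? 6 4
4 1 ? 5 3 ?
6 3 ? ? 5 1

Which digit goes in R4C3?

R1C5 = 4: row 1 has {3}; col 5 has {1,2,3,5,6}; region has {2,3} → only 4 remains.
R5C3 = 2: row 5 has {1,3,4,5}; col 3 has {}; region has {1,4,5,6} → only 2 remains.
R5C6 = 6: row 5 has {1,2,3,4,5}; col 6 has {1,2,3,4}; region has {1,3,5} → only 6 remains.
R6C3 = 4: row 6 has {1,3,5,6}; col 3 has {2}; region has {1,3,5,6} → only 4 remains.
R6C4 = 2: row 6 has {1,3,4,5,6}; col 4 has {1,5}; region has {1,3,4,5,6} → only 2 remains.
R1C4 = 6: row 1 has {3,4}; col 4 has {1,2,5}; region has {2,3,4} → only 6 remains.
R2C6 = 5: row 2 has {1,2,4}; col 6 has {1,2,3,4,6}; region has {1,2} → only 5 remains.
R3C2 = 6: row 3 has {1,2}; col 2 has {1,3,4}; region has {1,2,5} → only 6 remains.
R3C3 = 3: row 3 has {1,2,6}; col 3 has {2,4}; region has {1,2,5,6} → only 3 remains.
R3C4 = 4: row 3 has {1,2,3,6}; col 4 has {1,2,5,6}; region has {1,2,3,5,6} → only 4 remains.
R4C4 = 3: row 4 has {4,6}; col 4 has {1,2,4,5,6}; region has {1,2,4,5,6} → only 3 remains.
R1C2 = 5: row 1 has {3,4,6}; col 2 has {1,3,4,6}; region has {2,3,4,6} → only 5 remains.
R1C3 = 1: row 1 has {3,4,5,6}; col 3 has {2,3,4}; region has {2,3,4,5,6} → only 1 remains.
R2C1 = 3: row 2 has {1,2,4,5}; col 1 has {4,6}; region has {1,4} → only 3 remains.
R2C3 = 6: row 2 has {1,2,3,4,5}; col 3 has {1,2,3,4}; region has {1,3,4} → only 6 remains.
R3C1 = 5: row 3 has {1,2,3,4,6}; col 1 has {3,4,6}; region has {1,3,4,6} → only 5 remains.
R4C2 = 2: row 4 has {3,4,6}; col 2 has {1,3,4,5,6}; region has {3,4,6} → only 2 remains.
R4C3 = 5: row 4 has {2,3,4,6}; col 3 has {1,2,3,4,6}; region has {2,3,4,6} → only 5 remains.

5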